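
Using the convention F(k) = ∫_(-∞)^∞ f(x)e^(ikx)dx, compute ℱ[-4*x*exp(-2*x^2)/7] -sqrt(2)*I*sqrt(pi)*k*exp(-k^2/8)/14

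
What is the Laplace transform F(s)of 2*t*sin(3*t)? 12*s/(s^2 + 9)^2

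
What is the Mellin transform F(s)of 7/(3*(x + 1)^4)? 7*gamma(s)*gamma(4 - s)/18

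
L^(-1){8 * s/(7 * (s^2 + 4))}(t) 8 * cos(2 * t)/7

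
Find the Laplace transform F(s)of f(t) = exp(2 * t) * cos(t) (s - 2)/((s - 2)^2+1)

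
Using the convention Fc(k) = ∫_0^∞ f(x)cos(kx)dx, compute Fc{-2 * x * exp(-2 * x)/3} 2 * (k^2 - 4)/(3 * (k^2+4)^2)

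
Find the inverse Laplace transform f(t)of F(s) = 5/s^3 5*t^2/2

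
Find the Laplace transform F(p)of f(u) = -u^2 -2/p^3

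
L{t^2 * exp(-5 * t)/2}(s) (s+5)^(-3)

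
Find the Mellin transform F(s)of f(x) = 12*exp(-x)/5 12*gamma(s)/5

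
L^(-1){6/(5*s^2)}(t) 6*t/5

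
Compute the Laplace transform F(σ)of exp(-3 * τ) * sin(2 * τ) 2/((σ + 3)^2 + 4)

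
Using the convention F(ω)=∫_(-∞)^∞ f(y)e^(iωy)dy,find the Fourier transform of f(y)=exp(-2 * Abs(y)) 4/(ω^2 + 4)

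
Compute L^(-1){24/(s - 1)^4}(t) 4 * t^3 * exp(t)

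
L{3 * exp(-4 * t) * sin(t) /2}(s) 3/(2 * ((s + 4) ^2 + 1) ) 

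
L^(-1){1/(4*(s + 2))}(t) exp(-2*t)/4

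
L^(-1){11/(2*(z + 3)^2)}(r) 11*r*exp(-3*r)/2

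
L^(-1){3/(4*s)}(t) 3/4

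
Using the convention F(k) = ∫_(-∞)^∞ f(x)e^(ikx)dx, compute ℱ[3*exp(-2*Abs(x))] 12/(k^2 + 4)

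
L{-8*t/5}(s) -8/(5*s^2)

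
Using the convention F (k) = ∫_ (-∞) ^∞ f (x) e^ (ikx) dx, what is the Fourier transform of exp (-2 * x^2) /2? sqrt (2) * sqrt (pi) * exp (-k^2/8) /4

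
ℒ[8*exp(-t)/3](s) 8/(3*(s + 1))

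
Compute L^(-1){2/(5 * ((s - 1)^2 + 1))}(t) 2 * exp(t) * sin(t)/5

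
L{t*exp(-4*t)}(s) (s + 4)^(-2)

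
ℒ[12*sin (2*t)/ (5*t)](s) 12*atan (2/s)/5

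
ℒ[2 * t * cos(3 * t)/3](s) 2 * (s^2 - 9)/(3 * (s^2 + 9)^2)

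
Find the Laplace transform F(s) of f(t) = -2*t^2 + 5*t 5/s^2 - 4/s^3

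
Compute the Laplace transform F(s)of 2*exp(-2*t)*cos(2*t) 2*(s + 2)/((s + 2)^2 + 4)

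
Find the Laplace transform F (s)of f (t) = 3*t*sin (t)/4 3*s/ (2*(s^2 + 1)^2)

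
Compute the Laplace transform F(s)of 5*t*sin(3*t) 30*s/(s^2 + 9)^2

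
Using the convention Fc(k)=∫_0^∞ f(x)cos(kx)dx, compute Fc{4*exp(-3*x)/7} 12/(7*(k^2 + 9))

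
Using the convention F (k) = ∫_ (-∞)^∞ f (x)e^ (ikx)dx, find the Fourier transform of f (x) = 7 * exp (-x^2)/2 7 * sqrt (pi) * exp (-k^2/4)/2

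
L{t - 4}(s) s^(-2) - 4/s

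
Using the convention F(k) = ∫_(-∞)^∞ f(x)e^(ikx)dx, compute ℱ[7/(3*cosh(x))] 7*pi/(3*cosh(pi*k/2))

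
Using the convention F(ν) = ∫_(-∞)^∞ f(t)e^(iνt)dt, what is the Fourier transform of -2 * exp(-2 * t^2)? -sqrt(2) * sqrt(pi) * exp(-ν^2/8)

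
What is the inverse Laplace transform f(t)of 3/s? 3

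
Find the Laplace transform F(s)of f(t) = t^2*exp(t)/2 (s - 1)^(-3)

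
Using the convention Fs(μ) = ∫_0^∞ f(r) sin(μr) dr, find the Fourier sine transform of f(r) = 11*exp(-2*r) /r 11*atan(μ/2) 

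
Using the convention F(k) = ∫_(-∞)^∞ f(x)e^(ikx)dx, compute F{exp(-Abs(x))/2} 1/(k^2+1)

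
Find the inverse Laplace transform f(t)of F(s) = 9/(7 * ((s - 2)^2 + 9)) 3 * exp(2 * t) * sin(3 * t)/7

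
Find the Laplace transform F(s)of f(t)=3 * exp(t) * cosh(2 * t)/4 3 * (s - 1)/(4 * ((s - 1)^2-4))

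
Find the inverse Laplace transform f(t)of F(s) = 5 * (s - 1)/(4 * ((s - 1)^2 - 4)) 5 * exp(t) * cosh(2 * t)/4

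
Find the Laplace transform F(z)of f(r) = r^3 6/z^4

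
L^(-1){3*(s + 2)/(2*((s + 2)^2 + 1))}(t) 3*exp(-2*t)*cos(t)/2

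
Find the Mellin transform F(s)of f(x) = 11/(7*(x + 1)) 11*pi*csc(pi*s)/7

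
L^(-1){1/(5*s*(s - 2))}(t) exp(t)*sinh(t)/5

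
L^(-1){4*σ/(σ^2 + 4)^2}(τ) τ*sin(2*τ)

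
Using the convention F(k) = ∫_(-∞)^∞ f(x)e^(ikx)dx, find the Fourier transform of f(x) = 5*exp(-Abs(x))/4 5/(2*(k^2 + 1))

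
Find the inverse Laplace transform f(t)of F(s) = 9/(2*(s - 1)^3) 9*t^2*exp(t)/4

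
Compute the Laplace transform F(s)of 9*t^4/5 216/(5*s^5)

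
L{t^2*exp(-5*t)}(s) 2/(s + 5)^3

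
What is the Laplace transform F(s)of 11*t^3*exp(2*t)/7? 66/(7*(s - 2)^4)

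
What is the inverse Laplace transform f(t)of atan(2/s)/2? sin(2*t)/(2*t)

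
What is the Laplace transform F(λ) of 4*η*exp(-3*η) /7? 4/(7*(λ + 3) ^2) 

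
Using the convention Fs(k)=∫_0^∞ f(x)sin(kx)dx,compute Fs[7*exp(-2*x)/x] 7*atan(k/2)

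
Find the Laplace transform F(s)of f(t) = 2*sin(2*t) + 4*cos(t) 4/(s^2 + 4) + 4*s/(s^2 + 1)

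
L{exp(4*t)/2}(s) 1/(2*(s - 4))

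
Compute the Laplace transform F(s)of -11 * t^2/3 -22/(3 * s^3)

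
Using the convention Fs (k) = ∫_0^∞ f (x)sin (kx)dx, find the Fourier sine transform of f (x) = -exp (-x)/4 -k/ (4*k^2 + 4)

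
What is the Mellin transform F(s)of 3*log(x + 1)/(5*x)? -3*pi*csc(pi*s)/(5*s - 5)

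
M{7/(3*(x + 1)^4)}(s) 7*gamma(s)*gamma(4 - s)/18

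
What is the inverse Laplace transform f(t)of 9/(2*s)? 9/2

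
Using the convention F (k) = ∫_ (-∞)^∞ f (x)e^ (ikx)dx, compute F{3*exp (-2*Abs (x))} 12/ (k^2 + 4)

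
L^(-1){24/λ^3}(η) 12*η^2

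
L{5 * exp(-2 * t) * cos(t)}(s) 5 * (s + 2)/((s + 2)^2 + 1)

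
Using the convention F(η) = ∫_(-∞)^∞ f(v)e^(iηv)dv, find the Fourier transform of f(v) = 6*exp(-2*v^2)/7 3*sqrt(2)*sqrt(pi)*exp(-η^2/8)/7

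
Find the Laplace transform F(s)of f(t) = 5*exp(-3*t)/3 5/(3*(s + 3))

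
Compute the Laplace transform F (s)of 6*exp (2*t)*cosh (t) 6*(s - 2)/ ( (s - 2)^2 - 1)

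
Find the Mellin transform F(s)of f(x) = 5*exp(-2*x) 5*gamma(s)/2^s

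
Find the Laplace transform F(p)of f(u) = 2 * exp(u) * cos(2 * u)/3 2 * (p - 1)/(3 * ((p - 1)^2 + 4))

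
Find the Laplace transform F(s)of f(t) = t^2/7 2/(7*s^3)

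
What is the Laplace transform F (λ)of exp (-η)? 1/ (λ + 1)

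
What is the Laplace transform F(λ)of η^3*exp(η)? 6/(λ - 1)^4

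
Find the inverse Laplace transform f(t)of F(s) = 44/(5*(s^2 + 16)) 11*sin(4*t)/5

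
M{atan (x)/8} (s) -pi*sec (pi*s/2)/ (16*s)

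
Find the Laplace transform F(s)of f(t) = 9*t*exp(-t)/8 9/(8*(s + 1)^2)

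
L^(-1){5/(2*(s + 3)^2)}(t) 5*t*exp(-3*t)/2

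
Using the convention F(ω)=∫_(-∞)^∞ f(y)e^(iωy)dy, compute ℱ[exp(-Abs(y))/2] 1/(ω^2 + 1)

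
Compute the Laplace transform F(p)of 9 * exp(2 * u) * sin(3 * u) 27/((p - 2)^2 + 9)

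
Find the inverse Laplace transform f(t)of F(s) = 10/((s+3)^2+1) 10 * exp(-3 * t) * sin(t)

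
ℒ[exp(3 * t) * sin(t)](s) 1/((s - 3)^2 + 1)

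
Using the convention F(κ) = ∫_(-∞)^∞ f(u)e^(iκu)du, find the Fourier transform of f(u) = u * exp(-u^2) I * sqrt(pi) * κ * exp(-κ^2/4)/2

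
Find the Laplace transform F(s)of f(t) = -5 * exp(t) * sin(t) -5/((s - 1)^2 + 1)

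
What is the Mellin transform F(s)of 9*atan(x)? -9*pi*sec(pi*s/2)/(2*s)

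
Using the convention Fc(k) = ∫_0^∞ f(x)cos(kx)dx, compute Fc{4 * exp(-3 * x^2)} 2 * sqrt(3) * sqrt(pi) * exp(-k^2/12)/3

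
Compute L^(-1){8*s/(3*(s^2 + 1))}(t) 8*cos(t)/3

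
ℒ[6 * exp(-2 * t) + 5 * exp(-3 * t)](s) 6/(s + 2) + 5/(s + 3)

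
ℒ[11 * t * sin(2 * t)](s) 44 * s/(s^2 + 4)^2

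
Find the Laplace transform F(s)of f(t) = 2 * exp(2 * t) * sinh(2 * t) 4/(s * (s - 4))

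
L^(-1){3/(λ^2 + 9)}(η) sin(3*η)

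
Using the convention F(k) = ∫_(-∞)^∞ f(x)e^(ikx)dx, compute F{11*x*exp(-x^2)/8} 11*I*sqrt(pi)*k*exp(-k^2/4)/16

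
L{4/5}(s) 4/(5 * s)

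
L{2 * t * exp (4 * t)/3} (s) 2/ (3 * (s - 4)^2)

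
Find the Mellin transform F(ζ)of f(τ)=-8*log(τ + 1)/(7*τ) 8*pi*csc(pi*ζ)/(7*(ζ - 1))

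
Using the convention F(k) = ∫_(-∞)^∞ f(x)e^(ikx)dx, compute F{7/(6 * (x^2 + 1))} 7 * pi * exp(-Abs(k))/6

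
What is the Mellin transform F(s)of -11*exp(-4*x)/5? -11*gamma(s)/(5*4^s)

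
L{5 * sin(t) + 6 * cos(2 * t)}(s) 6 * s/(s^2 + 4) + 5/(s^2 + 1)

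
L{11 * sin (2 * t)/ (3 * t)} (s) 11 * atan (2/s)/3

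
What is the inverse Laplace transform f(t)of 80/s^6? 2*t^5/3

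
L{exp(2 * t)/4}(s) 1/(4 * (s - 2))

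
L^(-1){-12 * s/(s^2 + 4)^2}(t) -3 * t * sin(2 * t)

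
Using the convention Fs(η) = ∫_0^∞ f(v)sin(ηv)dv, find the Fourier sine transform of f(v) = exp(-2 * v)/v atan(η/2)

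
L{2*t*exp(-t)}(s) 2/(s + 1)^2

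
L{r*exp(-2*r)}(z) (z+2)^(-2)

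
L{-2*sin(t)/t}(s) -2*atan(1/s)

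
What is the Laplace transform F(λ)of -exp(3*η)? -1/(λ - 3)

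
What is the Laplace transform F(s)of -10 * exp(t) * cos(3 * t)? 10 * (1 - s)/((s - 1)^2 + 9)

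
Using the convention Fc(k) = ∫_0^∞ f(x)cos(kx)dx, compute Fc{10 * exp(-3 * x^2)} 5 * sqrt(3) * sqrt(pi) * exp(-k^2/12)/3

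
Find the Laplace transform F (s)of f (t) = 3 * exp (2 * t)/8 3/ (8 * (s - 2))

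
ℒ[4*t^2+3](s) 3/s+8/s^3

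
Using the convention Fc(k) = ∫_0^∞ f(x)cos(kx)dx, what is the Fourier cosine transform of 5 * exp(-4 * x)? 20/(k^2+16)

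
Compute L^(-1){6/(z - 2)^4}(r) r^3 * exp(2 * r)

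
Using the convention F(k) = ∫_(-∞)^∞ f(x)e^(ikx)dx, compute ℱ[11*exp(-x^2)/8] 11*sqrt(pi)*exp(-k^2/4)/8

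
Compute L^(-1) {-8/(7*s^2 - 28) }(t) -4*sinh(2*t) /7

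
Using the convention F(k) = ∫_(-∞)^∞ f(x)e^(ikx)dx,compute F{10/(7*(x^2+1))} 10*pi*exp(-Abs(k))/7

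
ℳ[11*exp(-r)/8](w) 11*gamma(w)/8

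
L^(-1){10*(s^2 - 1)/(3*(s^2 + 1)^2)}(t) 10*t*cos(t)/3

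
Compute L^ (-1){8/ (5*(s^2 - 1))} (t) 8*sinh (t)/5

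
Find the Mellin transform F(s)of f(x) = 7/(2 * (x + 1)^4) 7 * gamma(s) * gamma(4 - s)/12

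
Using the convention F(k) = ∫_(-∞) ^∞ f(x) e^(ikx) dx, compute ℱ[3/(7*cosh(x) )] 3*pi/(7*cosh(pi*k/2) ) 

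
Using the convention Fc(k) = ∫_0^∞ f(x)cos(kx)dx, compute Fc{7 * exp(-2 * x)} 14/(k^2 + 4)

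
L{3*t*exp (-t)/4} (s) 3/ (4*(s + 1)^2)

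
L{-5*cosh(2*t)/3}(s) -5*s/(3*s^2 - 12)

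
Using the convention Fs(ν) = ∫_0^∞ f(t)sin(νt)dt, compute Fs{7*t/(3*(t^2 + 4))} 7*pi*exp(-2*ν)/6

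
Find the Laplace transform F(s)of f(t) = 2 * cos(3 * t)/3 2 * s/(3 * (s^2 + 9))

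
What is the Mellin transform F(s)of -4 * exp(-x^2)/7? -2 * gamma(s/2)/7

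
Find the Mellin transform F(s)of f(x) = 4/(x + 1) 4 * pi * csc(pi * s)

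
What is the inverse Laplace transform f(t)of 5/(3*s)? 5/3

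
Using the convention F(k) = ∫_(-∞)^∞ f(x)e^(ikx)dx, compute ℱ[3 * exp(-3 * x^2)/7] sqrt(3) * sqrt(pi) * exp(-k^2/12)/7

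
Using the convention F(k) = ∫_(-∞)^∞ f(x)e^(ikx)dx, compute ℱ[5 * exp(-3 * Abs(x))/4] 15/(2 * (k^2+9))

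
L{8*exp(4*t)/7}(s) 8/(7*(s - 4))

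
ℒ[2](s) 2/s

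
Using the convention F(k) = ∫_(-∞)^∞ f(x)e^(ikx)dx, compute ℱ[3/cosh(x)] 3*pi/cosh(pi*k/2)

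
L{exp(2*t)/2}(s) 1/(2*(s - 2))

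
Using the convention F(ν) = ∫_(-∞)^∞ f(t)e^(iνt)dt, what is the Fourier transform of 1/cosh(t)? pi/cosh(pi*ν/2)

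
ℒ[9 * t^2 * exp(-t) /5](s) 18/(5 * (s + 1) ^3) 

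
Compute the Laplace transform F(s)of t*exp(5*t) (s - 5)^(-2)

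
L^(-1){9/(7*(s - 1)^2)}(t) 9*t*exp(t)/7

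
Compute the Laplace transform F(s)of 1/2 1/(2 * s)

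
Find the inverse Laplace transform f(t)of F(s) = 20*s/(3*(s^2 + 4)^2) 5*t*sin(2*t)/3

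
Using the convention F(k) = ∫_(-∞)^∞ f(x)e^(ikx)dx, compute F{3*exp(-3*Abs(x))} 18/(k^2 + 9)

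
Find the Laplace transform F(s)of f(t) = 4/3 4/(3 * s)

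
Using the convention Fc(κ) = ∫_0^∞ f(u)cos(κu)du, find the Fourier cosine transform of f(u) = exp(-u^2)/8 sqrt(pi)*exp(-κ^2/4)/16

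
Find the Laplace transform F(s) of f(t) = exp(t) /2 1/(2 * (s - 1) ) 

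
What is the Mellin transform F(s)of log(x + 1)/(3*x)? -pi*csc(pi*s)/(3*s - 3)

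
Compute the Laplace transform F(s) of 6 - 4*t 6/s - 4/s^2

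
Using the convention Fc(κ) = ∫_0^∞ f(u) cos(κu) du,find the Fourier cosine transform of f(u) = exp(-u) 1/(κ^2 + 1) 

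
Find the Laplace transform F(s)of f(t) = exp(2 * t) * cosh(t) (s - 2)/((s - 2)^2 - 1)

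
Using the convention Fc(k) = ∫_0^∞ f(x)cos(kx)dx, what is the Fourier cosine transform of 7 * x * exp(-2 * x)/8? 7 * (4 - k^2)/(8 * (k^2 + 4)^2)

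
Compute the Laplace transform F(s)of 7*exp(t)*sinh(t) 7/(s*(s - 2))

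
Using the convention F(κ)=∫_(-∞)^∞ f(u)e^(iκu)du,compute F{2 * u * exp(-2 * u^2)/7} sqrt(2) * I * sqrt(pi) * κ * exp(-κ^2/8)/28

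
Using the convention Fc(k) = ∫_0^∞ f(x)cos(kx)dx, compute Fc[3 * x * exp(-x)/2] 3 * (1 - k^2)/(2 * (k^2 + 1)^2)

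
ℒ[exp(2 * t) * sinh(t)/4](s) 1/(4 * ((s - 2)^2 - 1))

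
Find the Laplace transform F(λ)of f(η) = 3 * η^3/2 9/λ^4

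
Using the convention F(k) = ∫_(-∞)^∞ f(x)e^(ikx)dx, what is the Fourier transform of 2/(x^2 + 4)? pi * exp(-2 * Abs(k))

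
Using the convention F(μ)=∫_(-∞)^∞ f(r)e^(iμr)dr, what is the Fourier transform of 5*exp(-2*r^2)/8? 5*sqrt(2)*sqrt(pi)*exp(-μ^2/8)/16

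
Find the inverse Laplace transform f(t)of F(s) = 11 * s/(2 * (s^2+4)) 11 * cos(2 * t)/2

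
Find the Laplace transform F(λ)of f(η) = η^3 6/λ^4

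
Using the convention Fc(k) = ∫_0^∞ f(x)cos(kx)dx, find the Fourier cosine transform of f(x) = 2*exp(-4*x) 8/(k^2 + 16)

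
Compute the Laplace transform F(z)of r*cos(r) (z^2 - 1)/(z^2 + 1)^2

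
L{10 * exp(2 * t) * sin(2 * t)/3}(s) 20/(3 * ((s - 2)^2 + 4))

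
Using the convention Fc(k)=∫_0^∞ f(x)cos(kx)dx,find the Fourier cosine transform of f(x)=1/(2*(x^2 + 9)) pi*exp(-3*k)/12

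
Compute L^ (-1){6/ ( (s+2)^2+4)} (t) 3*exp (-2*t)*sin (2*t)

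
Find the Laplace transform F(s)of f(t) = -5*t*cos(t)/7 5*(1 - s^2)/(7*(s^2 + 1)^2)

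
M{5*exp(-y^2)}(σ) 5*gamma(σ/2)/2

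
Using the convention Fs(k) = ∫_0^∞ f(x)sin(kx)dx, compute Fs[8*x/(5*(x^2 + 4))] 4*pi*exp(-2*k)/5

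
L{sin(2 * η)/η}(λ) atan(2/λ)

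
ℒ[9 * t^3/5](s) 54/(5 * s^4)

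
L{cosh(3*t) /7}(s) s/(7*(s^2-9) ) 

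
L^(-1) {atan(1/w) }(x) sin(x) /x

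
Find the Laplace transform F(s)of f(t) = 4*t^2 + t s^(-2) + 8/s^3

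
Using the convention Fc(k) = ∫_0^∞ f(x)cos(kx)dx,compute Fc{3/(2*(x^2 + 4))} 3*pi*exp(-2*k)/8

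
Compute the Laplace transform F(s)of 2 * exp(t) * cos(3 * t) 2 * (s - 1)/((s - 1)^2 + 9)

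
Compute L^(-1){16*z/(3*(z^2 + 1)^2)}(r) 8*r*sin(r)/3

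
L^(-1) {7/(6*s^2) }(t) 7*t/6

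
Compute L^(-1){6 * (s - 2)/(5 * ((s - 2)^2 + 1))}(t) 6 * exp(2 * t) * cos(t)/5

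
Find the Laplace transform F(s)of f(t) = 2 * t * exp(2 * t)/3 2/(3 * (s - 2)^2)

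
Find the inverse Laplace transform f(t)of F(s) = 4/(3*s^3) 2*t^2/3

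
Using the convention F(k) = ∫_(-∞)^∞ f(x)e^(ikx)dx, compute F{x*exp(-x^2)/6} I*sqrt(pi)*k*exp(-k^2/4)/12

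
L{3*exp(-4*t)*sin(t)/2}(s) 3/(2*((s + 4)^2 + 1))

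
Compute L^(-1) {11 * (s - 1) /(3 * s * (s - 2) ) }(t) 11 * exp(t) * cosh(t) /3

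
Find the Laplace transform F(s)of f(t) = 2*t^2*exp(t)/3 4/(3*(s - 1)^3)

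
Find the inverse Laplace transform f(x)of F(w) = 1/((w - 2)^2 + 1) exp(2 * x) * sin(x)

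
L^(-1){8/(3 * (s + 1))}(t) 8 * exp(-t)/3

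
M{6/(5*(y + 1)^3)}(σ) 3*pi*(σ - 2)*(σ - 1)/(5*sin(pi*σ))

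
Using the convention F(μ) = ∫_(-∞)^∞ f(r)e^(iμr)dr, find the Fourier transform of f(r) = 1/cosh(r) pi/cosh(pi*μ/2)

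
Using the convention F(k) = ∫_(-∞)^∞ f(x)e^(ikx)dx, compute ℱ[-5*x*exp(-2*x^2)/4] -5*sqrt(2)*I*sqrt(pi)*k*exp(-k^2/8)/32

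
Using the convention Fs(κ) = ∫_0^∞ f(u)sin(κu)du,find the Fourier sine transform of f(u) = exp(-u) κ/(κ^2 + 1)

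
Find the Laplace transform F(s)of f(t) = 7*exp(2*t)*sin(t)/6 7/(6*((s - 2)^2 + 1))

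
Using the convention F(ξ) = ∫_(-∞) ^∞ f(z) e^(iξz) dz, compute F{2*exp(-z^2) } 2*sqrt(pi)*exp(-ξ^2/4) 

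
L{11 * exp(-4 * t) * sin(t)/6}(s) 11/(6 * ((s + 4)^2 + 1))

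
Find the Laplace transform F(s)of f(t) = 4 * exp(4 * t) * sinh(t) 4/((s - 4)^2 - 1)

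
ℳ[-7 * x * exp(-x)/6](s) -7 * gamma(s+1)/6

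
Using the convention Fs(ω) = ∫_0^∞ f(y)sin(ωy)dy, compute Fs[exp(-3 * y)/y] atan(ω/3)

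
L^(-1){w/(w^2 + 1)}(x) cos(x)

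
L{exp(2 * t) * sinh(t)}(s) 1/((s - 2)^2 - 1)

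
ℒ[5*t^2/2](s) 5/s^3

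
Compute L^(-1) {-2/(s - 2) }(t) -2*exp(2*t) 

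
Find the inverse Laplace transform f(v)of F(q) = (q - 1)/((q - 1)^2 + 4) exp(v)*cos(2*v)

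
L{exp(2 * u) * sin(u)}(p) 1/((p - 2)^2 + 1)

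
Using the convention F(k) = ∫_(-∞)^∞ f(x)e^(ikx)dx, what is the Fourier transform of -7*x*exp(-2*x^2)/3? -7*sqrt(2)*I*sqrt(pi)*k*exp(-k^2/8)/24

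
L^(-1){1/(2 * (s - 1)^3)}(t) t^2 * exp(t)/4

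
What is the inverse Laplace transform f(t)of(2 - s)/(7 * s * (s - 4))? -exp(2 * t) * cosh(2 * t)/7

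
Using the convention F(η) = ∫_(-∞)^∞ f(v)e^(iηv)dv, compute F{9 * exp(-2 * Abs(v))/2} 18/(η^2 + 4)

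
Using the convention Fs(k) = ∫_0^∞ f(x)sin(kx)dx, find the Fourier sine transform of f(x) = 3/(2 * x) 3 * pi/4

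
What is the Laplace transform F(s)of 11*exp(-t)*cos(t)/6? 11*(s + 1)/(6*((s + 1)^2 + 1))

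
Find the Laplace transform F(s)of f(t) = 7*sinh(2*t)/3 14/(3*(s^2 - 4))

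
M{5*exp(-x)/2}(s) 5*gamma(s)/2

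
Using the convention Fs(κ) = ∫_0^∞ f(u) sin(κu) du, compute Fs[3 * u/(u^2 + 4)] 3 * pi * exp(-2 * κ) /2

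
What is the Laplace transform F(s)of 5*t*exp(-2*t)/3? 5/(3*(s + 2)^2)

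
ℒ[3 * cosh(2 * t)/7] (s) 3 * s/(7 * (s^2 - 4))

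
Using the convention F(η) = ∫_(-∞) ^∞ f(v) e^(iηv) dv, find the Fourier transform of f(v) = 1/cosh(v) pi/cosh(pi*η/2) 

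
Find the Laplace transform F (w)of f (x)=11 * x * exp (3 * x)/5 11/ (5 * (w - 3)^2)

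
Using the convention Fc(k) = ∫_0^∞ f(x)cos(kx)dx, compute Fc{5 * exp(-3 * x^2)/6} 5 * sqrt(3) * sqrt(pi) * exp(-k^2/12)/36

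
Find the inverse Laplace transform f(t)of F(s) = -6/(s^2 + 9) -2*sin(3*t)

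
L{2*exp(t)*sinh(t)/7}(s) 2/(7*s*(s - 2))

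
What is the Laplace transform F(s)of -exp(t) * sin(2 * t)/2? -1/((s - 1)^2+4)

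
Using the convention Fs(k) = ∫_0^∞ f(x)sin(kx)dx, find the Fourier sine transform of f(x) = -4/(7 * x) -2 * pi/7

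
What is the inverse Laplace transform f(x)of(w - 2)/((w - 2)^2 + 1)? exp(2*x)*cos(x)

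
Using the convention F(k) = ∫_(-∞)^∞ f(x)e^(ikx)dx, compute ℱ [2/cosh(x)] 2*pi/cosh(pi*k/2)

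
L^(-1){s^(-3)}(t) t^2/2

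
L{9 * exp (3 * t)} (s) 9/ (s - 3)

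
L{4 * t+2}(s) 4/s^2+2/s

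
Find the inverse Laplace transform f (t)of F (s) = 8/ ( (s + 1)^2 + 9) 8 * exp (-t) * sin (3 * t)/3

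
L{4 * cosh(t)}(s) 4 * s/(s^2 - 1)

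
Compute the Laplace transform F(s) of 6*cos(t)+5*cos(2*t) 6*s/(s^2+1)+5*s/(s^2+4) 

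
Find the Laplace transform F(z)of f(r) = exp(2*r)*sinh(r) 1/((z - 2)^2 - 1)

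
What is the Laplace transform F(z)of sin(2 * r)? 2/(z^2 + 4)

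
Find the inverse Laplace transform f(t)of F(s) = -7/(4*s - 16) -7*exp(4*t)/4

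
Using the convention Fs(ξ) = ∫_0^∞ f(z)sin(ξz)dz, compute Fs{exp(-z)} ξ/(ξ^2 + 1)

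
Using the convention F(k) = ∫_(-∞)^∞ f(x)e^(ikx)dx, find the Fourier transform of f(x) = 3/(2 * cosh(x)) 3 * pi/(2 * cosh(pi * k/2))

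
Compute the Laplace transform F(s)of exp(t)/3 1/(3*(s - 1))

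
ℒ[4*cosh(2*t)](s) 4*s/(s^2 - 4)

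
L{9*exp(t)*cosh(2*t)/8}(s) 9*(s - 1)/(8*((s - 1)^2 - 4))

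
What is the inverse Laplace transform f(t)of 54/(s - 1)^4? 9 * t^3 * exp(t)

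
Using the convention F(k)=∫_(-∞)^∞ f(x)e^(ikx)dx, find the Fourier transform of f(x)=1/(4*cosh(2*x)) pi/(8*cosh(pi*k/4))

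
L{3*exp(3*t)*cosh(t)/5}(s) 3*(s - 3)/(5*((s - 3)^2-1))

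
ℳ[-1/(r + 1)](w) -pi*csc(pi*w)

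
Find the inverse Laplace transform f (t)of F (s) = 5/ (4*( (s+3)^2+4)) 5*exp (-3*t)*sin (2*t)/8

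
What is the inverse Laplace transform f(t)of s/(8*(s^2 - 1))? cosh(t)/8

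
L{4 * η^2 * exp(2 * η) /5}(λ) 8/(5 * (λ - 2) ^3) 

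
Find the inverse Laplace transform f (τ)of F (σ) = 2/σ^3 τ^2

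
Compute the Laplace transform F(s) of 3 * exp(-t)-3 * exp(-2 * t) 3/(s + 1)-3/(s + 2) 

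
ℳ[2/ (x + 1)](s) 2*pi*csc (pi*s)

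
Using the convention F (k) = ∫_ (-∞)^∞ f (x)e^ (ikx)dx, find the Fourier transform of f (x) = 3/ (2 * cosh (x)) 3 * pi/ (2 * cosh (pi * k/2))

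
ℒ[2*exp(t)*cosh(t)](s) 2*(s - 1)/(s*(s - 2))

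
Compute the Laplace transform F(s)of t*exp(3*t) (s - 3)^(-2)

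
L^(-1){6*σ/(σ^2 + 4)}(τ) 6*cos(2*τ)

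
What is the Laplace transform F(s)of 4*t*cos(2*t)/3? 4*(s^2 - 4)/(3*(s^2 + 4)^2)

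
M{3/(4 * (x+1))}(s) 3 * pi * csc(pi * s)/4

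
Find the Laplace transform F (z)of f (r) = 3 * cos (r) 3 * z/ (z^2 + 1)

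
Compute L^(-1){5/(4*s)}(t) 5/4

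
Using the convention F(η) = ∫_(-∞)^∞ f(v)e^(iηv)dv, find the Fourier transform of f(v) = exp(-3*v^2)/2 sqrt(3)*sqrt(pi)*exp(-η^2/12)/6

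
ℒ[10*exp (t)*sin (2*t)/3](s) 20/ (3*( (s - 1)^2+4))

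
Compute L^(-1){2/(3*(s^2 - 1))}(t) 2*sinh(t)/3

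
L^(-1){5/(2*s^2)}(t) 5*t/2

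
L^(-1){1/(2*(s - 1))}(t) exp(t)/2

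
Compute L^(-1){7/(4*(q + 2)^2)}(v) 7*v*exp(-2*v)/4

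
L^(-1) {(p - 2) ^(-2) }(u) u*exp(2*u) 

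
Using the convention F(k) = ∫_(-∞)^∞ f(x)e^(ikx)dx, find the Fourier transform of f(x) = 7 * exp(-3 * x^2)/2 7 * sqrt(3) * sqrt(pi) * exp(-k^2/12)/6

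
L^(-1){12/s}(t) 12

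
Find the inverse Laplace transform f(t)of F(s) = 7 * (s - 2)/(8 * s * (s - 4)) 7 * exp(2 * t) * cosh(2 * t)/8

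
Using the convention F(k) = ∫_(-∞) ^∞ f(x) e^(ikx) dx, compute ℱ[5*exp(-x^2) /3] 5*sqrt(pi)*exp(-k^2/4) /3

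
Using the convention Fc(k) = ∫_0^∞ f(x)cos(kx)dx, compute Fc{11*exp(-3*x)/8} 33/(8*(k^2 + 9))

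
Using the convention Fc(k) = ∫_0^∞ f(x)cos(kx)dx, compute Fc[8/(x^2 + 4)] 2*pi*exp(-2*k)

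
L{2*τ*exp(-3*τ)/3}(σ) 2/(3*(σ + 3)^2)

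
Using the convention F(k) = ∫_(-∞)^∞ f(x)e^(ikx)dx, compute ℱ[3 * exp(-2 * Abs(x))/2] 6/(k^2 + 4)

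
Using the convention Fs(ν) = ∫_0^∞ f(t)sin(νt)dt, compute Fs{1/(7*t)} pi/14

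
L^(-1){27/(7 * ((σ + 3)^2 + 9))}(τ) 9 * exp(-3 * τ) * sin(3 * τ)/7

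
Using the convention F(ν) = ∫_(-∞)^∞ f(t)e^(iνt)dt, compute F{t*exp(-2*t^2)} sqrt(2)*I*sqrt(pi)*ν*exp(-ν^2/8)/8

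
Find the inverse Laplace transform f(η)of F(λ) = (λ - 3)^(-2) η*exp(3*η)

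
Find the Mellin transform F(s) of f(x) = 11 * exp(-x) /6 11 * gamma(s) /6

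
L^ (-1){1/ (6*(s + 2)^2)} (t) t*exp (-2*t)/6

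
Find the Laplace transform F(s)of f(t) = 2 2/s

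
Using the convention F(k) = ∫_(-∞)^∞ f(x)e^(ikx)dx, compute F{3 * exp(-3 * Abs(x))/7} 18/(7 * (k^2 + 9))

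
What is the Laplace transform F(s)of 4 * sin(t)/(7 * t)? 4 * atan(1/s)/7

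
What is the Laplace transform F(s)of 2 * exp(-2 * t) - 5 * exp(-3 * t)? 2/(s + 2) - 5/(s + 3)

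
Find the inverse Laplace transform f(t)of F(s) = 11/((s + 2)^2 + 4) 11 * exp(-2 * t) * sin(2 * t)/2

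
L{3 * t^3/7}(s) 18/(7 * s^4)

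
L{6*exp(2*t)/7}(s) 6/(7*(s - 2))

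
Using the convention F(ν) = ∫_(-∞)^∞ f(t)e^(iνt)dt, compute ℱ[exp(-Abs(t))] 2/(ν^2 + 1)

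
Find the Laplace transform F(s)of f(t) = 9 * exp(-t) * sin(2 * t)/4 9/(2 * ((s + 1)^2 + 4))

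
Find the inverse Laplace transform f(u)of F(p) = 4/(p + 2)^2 4*u*exp(-2*u)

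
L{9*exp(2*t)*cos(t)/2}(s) 9*(s - 2)/(2*((s - 2)^2 + 1))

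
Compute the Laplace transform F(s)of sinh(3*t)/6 1/(2*(s^2 - 9))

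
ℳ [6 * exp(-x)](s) 6 * gamma(s)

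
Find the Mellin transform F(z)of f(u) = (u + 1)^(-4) gamma(z)*gamma(4 - z)/6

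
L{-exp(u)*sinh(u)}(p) -1/(p*(p - 2))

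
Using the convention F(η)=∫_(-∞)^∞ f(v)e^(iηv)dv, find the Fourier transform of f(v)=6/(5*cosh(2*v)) 3*pi/(5*cosh(pi*η/4))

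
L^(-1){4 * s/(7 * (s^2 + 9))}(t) 4 * cos(3 * t)/7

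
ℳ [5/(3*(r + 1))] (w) 5*pi*csc(pi*w)/3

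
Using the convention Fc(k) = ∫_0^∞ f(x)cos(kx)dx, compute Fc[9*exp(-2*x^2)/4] 9*sqrt(2)*sqrt(pi)*exp(-k^2/8)/16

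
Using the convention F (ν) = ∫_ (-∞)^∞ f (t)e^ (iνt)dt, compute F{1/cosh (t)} pi/cosh (pi*ν/2)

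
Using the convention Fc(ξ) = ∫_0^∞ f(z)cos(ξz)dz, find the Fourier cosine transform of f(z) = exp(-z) 1/(ξ^2+1)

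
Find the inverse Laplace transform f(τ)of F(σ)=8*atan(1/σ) 8*sin(τ)/τ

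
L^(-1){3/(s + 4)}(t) 3*exp(-4*t)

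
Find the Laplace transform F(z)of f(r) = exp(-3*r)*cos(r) (z + 3)/((z + 3)^2 + 1)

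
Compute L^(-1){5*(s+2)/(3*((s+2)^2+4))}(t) 5*exp(-2*t)*cos(2*t)/3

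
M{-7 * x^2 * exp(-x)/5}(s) -7 * gamma(s+2)/5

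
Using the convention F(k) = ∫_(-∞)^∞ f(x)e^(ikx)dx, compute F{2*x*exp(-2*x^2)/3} sqrt(2)*I*sqrt(pi)*k*exp(-k^2/8)/12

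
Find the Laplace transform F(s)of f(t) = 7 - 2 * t 7/s - 2/s^2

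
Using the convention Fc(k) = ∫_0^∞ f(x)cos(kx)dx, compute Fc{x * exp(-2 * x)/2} (4 - k^2)/(2 * (k^2 + 4)^2)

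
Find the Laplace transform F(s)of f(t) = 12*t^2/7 24/(7*s^3)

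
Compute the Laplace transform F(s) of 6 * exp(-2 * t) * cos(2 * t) 6 * (s + 2) /((s + 2) ^2 + 4) 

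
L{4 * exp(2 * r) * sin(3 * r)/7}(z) 12/(7 * ((z - 2)^2 + 9))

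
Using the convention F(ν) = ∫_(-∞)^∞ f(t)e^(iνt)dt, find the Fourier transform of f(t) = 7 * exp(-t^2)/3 7 * sqrt(pi) * exp(-ν^2/4)/3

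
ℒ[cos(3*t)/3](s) s/(3*(s^2 + 9))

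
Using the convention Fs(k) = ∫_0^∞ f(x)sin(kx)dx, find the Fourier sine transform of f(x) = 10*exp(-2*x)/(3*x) 10*atan(k/2)/3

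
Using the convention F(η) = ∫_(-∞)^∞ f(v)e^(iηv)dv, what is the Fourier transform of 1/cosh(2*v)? pi/(2*cosh(pi*η/4))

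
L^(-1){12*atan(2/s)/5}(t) 12*sin(2*t)/(5*t)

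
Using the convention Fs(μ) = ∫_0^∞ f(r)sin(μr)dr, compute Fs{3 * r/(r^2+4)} 3 * pi * exp(-2 * μ)/2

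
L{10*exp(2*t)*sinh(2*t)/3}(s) 20/(3*s*(s - 4))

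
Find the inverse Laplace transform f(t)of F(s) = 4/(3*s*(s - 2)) 4*exp(t)*sinh(t)/3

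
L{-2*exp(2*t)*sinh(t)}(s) -2/((s - 2)^2-1)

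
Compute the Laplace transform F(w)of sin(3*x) 3/(w^2+9)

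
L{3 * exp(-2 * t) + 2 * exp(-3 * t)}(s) 3/(s + 2) + 2/(s + 3)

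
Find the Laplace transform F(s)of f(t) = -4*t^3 -24/s^4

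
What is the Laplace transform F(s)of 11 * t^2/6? 11/(3 * s^3)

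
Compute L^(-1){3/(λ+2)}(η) 3*exp(-2*η)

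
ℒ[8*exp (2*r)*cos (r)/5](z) 8*(z - 2)/ (5*( (z - 2)^2 + 1))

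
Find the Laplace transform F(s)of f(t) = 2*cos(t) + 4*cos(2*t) 4*s/(s^2 + 4) + 2*s/(s^2 + 1)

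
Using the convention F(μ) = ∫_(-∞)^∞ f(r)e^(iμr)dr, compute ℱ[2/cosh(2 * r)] pi/cosh(pi * μ/4)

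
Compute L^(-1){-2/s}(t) -2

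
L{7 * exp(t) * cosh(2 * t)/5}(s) 7 * (s - 1)/(5 * ((s - 1)^2 - 4))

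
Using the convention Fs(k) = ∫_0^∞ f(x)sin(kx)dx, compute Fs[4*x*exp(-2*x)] 16*k/(k^2 + 4)^2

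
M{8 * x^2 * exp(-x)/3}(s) 8 * gamma(s + 2)/3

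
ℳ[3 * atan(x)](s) -3 * pi * sec(pi * s/2)/(2 * s)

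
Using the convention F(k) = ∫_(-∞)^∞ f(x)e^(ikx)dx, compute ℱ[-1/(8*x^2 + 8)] -pi*exp(-Abs(k))/8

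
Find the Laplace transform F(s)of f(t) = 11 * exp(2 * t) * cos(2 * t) 11 * (s - 2)/((s - 2)^2 + 4)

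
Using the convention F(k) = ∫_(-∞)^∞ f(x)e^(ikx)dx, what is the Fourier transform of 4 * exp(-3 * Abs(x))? 24/(k^2 + 9)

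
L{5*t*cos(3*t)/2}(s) 5*(s^2 - 9)/(2*(s^2 + 9)^2)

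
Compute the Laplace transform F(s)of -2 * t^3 -12/s^4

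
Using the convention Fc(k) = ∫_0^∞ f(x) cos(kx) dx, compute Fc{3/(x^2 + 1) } 3 * pi * exp(-k) /2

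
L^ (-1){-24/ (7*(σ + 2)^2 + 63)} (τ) -8*exp (-2*τ)*sin (3*τ)/7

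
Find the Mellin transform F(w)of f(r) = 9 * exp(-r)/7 9 * gamma(w)/7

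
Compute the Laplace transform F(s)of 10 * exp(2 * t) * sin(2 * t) 20/((s - 2)^2+4)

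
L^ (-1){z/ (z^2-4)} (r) cosh (2 * r)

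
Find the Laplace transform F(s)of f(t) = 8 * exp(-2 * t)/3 8/(3 * (s+2))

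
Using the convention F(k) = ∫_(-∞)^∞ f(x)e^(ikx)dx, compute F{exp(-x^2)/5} sqrt(pi) * exp(-k^2/4)/5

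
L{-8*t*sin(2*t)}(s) -32*s/(s^2 + 4)^2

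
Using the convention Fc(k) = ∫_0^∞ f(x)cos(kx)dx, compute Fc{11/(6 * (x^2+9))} 11 * pi * exp(-3 * k)/36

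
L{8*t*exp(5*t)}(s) 8/(s - 5)^2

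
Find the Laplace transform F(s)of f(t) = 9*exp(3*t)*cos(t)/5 9*(s - 3)/(5*((s - 3)^2 + 1))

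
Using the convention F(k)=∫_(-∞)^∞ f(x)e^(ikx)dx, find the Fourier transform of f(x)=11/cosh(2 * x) 11 * pi/(2 * cosh(pi * k/4))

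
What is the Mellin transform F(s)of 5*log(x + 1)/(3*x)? -5*pi*csc(pi*s)/(3*s - 3)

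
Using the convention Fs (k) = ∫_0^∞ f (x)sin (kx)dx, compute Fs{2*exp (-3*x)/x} 2*atan (k/3)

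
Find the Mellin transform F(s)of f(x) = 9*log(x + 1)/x -9*pi*csc(pi*s)/(s - 1)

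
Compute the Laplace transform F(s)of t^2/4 1/(2 * s^3)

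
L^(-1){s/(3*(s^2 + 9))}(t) cos(3*t)/3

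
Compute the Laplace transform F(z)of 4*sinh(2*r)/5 8/(5*(z^2 - 4))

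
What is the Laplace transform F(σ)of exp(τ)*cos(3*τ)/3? (σ - 1)/(3*((σ - 1)^2 + 9))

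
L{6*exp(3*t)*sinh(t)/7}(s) 6/(7*((s - 3)^2 - 1))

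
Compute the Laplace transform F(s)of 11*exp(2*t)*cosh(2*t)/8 11*(s - 2)/(8*s*(s - 4))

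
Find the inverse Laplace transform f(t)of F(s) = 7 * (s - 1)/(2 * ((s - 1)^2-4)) 7 * exp(t) * cosh(2 * t)/2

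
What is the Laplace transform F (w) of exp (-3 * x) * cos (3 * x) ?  (w + 3) / ( (w + 3) ^2 + 9) 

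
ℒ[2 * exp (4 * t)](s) 2/ (s - 4)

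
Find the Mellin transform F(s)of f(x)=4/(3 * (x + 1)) 4 * pi * csc(pi * s)/3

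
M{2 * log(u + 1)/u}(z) -2 * pi * csc(pi * z)/(z - 1)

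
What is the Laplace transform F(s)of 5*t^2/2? 5/s^3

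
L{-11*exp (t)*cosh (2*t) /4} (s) 11*(1 - s) / (4*( (s - 1) ^2 - 4) ) 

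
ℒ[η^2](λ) 2/λ^3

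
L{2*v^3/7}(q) 12/(7*q^4)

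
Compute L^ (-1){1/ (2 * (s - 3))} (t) exp (3 * t)/2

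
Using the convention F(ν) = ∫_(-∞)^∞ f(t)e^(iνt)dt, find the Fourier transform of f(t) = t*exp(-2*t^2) sqrt(2)*I*sqrt(pi)*ν*exp(-ν^2/8)/8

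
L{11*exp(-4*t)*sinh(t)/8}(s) 11/(8*((s + 4)^2 - 1))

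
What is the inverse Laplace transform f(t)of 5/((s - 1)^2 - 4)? 5*exp(t)*sinh(2*t)/2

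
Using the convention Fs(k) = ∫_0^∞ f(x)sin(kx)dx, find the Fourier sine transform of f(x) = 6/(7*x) 3*pi/7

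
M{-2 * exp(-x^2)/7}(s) -gamma(s/2)/7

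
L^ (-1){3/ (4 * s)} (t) 3/4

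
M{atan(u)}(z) -pi*sec(pi*z/2)/(2*z)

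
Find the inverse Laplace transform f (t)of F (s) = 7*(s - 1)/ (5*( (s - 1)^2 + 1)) 7*exp (t)*cos (t)/5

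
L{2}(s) 2/s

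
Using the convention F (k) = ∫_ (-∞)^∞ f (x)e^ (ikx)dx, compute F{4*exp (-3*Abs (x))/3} 8/ (k^2+9)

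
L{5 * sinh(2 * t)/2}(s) 5/(s^2 - 4)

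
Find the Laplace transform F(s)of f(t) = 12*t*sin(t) 24*s/(s^2 + 1)^2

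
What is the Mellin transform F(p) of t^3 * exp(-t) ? gamma(p + 3) 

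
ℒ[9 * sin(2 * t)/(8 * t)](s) 9 * atan(2/s)/8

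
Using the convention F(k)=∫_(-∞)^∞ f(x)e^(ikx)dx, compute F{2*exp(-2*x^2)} sqrt(2)*sqrt(pi)*exp(-k^2/8)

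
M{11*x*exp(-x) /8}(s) 11*gamma(s + 1) /8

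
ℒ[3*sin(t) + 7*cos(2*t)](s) 7*s/(s^2 + 4) + 3/(s^2 + 1)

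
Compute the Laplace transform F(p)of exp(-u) 1/(p + 1)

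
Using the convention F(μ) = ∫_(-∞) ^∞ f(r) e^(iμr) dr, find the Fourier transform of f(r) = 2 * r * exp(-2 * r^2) sqrt(2) * I * sqrt(pi) * μ * exp(-μ^2/8) /4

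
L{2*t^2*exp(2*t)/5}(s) 4/(5*(s - 2)^3)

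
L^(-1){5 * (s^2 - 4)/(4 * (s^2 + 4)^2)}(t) 5 * t * cos(2 * t)/4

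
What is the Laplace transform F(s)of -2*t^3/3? -4/s^4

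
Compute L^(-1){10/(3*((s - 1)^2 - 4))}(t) 5*exp(t)*sinh(2*t)/3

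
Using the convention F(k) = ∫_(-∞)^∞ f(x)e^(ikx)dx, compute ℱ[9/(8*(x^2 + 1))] 9*pi*exp(-Abs(k))/8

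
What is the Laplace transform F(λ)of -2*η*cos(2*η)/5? 2*(4 - λ^2)/(5*(λ^2 + 4)^2)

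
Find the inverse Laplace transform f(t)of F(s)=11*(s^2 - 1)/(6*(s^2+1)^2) 11*t*cos(t)/6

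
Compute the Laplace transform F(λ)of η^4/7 24/(7*λ^5)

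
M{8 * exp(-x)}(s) 8 * gamma(s)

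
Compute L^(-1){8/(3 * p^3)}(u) 4 * u^2/3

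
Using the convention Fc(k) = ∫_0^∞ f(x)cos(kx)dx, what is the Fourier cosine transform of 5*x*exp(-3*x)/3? 5*(9 - k^2)/(3*(k^2 + 9)^2)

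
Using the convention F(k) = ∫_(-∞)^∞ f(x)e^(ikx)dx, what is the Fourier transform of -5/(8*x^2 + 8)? -5*pi*exp(-Abs(k))/8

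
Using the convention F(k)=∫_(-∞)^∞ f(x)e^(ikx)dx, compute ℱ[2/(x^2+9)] 2 * pi * exp(-3 * Abs(k))/3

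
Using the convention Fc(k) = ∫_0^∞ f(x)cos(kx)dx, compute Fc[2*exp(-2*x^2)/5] sqrt(2)*sqrt(pi)*exp(-k^2/8)/10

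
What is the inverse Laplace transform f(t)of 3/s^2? 3*t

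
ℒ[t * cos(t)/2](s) (s^2 - 1)/(2 * (s^2 + 1)^2)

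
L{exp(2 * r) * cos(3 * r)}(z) (z - 2)/((z - 2)^2 + 9)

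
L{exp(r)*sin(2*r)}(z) 2/((z - 1)^2 + 4)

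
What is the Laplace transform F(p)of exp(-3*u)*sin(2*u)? 2/((p+3)^2+4)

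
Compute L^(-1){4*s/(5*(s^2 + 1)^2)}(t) 2*t*sin(t)/5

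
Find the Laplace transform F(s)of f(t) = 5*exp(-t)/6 5/(6*(s+1))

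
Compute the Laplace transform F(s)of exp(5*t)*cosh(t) (s - 5)/((s - 5)^2 - 1)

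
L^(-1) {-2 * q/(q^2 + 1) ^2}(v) -v * sin(v) 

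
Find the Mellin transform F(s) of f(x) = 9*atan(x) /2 -9*pi*sec(pi*s/2) /(4*s) 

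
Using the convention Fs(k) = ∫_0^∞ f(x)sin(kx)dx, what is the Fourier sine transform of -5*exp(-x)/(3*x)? -5*atan(k)/3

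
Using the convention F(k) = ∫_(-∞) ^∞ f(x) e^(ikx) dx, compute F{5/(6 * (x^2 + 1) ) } 5 * pi * exp(-Abs(k) ) /6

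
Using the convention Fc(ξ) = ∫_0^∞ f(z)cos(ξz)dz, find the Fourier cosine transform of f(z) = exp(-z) 1/(ξ^2 + 1)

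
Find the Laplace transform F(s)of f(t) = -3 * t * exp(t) -3/(s - 1)^2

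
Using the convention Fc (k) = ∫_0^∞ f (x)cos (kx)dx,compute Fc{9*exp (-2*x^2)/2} 9*sqrt (2)*sqrt (pi)*exp (-k^2/8)/8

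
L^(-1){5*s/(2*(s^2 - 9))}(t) 5*cosh(3*t)/2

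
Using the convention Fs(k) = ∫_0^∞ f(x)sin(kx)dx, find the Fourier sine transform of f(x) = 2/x pi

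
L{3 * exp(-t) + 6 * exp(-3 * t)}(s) 6/(s + 3) + 3/(s + 1)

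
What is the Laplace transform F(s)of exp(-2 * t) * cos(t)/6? (s + 2)/(6 * ((s + 2)^2 + 1))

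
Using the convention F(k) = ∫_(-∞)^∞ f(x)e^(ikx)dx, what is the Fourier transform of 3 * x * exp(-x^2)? 3 * I * sqrt(pi) * k * exp(-k^2/4)/2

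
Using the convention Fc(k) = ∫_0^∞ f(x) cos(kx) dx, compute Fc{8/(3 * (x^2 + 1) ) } 4 * pi * exp(-k) /3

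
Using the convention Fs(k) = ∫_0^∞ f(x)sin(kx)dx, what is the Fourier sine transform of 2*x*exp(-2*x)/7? 8*k/(7*(k^2 + 4)^2)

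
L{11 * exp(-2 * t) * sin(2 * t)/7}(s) 22/(7 * ((s+2)^2+4))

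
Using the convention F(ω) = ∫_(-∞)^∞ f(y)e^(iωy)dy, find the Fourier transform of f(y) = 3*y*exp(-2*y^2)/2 3*sqrt(2)*I*sqrt(pi)*ω*exp(-ω^2/8)/16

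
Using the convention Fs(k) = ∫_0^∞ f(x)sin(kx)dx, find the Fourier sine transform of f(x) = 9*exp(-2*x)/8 9*k/(8*(k^2 + 4))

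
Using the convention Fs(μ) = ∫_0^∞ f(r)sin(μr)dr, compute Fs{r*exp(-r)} 2*μ/(μ^2 + 1)^2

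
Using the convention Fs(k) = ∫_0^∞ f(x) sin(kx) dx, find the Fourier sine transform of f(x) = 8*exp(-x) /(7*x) 8*atan(k) /7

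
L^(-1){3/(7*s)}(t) 3/7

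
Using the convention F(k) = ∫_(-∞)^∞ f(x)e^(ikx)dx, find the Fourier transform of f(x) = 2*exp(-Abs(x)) 4/(k^2 + 1)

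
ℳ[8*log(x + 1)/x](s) -8*pi*csc(pi*s)/(s - 1)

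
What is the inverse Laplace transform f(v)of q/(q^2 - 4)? cosh(2*v)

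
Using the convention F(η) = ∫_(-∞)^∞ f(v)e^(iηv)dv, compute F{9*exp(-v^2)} 9*sqrt(pi)*exp(-η^2/4)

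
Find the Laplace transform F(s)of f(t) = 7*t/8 7/(8*s^2)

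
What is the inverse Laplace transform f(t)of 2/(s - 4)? 2*exp(4*t)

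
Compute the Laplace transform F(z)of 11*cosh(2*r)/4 11*z/(4*(z^2 - 4))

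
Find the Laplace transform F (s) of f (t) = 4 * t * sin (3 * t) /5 24 * s/ (5 * (s^2 + 9) ^2) 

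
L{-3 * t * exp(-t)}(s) -3/(s + 1)^2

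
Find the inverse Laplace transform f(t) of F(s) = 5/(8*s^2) 5*t/8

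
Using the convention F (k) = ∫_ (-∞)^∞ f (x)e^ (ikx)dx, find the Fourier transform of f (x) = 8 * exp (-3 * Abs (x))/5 48/ (5 * (k^2 + 9))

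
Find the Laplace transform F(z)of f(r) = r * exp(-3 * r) (z + 3)^(-2)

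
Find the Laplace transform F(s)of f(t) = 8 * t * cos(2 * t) 8 * (s^2 - 4)/(s^2 + 4)^2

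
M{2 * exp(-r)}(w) 2 * gamma(w)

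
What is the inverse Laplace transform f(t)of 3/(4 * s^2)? 3 * t/4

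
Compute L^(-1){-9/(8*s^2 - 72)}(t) -3*sinh(3*t)/8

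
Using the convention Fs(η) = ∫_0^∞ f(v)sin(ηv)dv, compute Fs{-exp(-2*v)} -η/(η^2 + 4)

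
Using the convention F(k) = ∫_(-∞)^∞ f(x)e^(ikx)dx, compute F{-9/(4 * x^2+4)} -9 * pi * exp(-Abs(k))/4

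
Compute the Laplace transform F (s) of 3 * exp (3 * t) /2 3/ (2 * (s - 3) ) 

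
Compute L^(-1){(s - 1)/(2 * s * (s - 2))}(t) exp(t) * cosh(t)/2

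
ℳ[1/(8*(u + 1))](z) pi*csc(pi*z)/8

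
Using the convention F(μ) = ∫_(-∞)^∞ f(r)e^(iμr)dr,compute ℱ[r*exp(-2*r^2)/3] sqrt(2)*I*sqrt(pi)*μ*exp(-μ^2/8)/24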